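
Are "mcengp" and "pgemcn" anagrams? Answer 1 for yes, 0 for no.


Strings: "mcengp", "pgemcn"
Sorted first:  cegmnp
Sorted second: cegmnp
Sorted forms match => anagrams

1


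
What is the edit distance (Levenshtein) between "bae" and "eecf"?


Computing edit distance: "bae" -> "eecf"
DP table:
           e    e    c    f
      0    1    2    3    4
  b   1    1    2    3    4
  a   2    2    2    3    4
  e   3    2    2    3    4
Edit distance = dp[3][4] = 4

4


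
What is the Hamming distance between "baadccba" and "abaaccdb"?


Comparing "baadccba" and "abaaccdb" position by position:
  Position 0: 'b' vs 'a' => differ
  Position 1: 'a' vs 'b' => differ
  Position 2: 'a' vs 'a' => same
  Position 3: 'd' vs 'a' => differ
  Position 4: 'c' vs 'c' => same
  Position 5: 'c' vs 'c' => same
  Position 6: 'b' vs 'd' => differ
  Position 7: 'a' vs 'b' => differ
Total differences (Hamming distance): 5

5


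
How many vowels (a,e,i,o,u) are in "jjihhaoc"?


Input: jjihhaoc
Checking each character:
  'j' at position 0: consonant
  'j' at position 1: consonant
  'i' at position 2: vowel (running total: 1)
  'h' at position 3: consonant
  'h' at position 4: consonant
  'a' at position 5: vowel (running total: 2)
  'o' at position 6: vowel (running total: 3)
  'c' at position 7: consonant
Total vowels: 3

3


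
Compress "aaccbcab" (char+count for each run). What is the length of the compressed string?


Input: aaccbcab
Runs:
  'a' x 2 => "a2"
  'c' x 2 => "c2"
  'b' x 1 => "b1"
  'c' x 1 => "c1"
  'a' x 1 => "a1"
  'b' x 1 => "b1"
Compressed: "a2c2b1c1a1b1"
Compressed length: 12

12


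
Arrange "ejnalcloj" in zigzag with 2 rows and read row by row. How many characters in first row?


Zigzag "ejnalcloj" into 2 rows:
Placing characters:
  'e' => row 0
  'j' => row 1
  'n' => row 0
  'a' => row 1
  'l' => row 0
  'c' => row 1
  'l' => row 0
  'o' => row 1
  'j' => row 0
Rows:
  Row 0: "enllj"
  Row 1: "jaco"
First row length: 5

5


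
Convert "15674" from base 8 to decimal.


Input: "15674" in base 8
Positional expansion:
  Digit '1' (value 1) x 8^4 = 4096
  Digit '5' (value 5) x 8^3 = 2560
  Digit '6' (value 6) x 8^2 = 384
  Digit '7' (value 7) x 8^1 = 56
  Digit '4' (value 4) x 8^0 = 4
Sum = 7100

7100


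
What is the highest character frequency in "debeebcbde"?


Input: debeebcbde
Character counts:
  'b': 3
  'c': 1
  'd': 2
  'e': 4
Maximum frequency: 4

4


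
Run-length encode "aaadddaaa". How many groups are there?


Input: aaadddaaa
Scanning for consecutive runs:
  Group 1: 'a' x 3 (positions 0-2)
  Group 2: 'd' x 3 (positions 3-5)
  Group 3: 'a' x 3 (positions 6-8)
Total groups: 3

3


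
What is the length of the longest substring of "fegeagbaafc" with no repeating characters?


Input: "fegeagbaafc"
Sliding window (track last position of each char):
  Position 0 ('f'): window [0,0] length 1 -- new best
  Position 1 ('e'): window [0,1] length 2 -- new best
  Position 2 ('g'): window [0,2] length 3 -- new best
  Position 3 ('e'): repeat (last at 1), move window start to 2
  Position 3 ('e'): window [2,3] length 2
  Position 4 ('a'): window [2,4] length 3
  Position 5 ('g'): repeat (last at 2), move window start to 3
  Position 5 ('g'): window [3,5] length 3
  Position 6 ('b'): window [3,6] length 4 -- new best
  Position 7 ('a'): repeat (last at 4), move window start to 5
  Position 7 ('a'): window [5,7] length 3
  Position 8 ('a'): repeat (last at 7), move window start to 8
  Position 8 ('a'): window [8,8] length 1
  Position 9 ('f'): window [8,9] length 2
  Position 10 ('c'): window [8,10] length 3
Longest substring with no repeats: "eagb" with length 4

4


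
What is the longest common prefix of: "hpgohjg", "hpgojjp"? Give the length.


Words: hpgohjg, hpgojjp
  Position 0: all 'h' => match
  Position 1: all 'p' => match
  Position 2: all 'g' => match
  Position 3: all 'o' => match
  Position 4: ('h', 'j') => mismatch, stop
LCP = "hpgo" (length 4)

4


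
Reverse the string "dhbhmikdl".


Input: dhbhmikdl
Reading characters right to left:
  Position 8: 'l'
  Position 7: 'd'
  Position 6: 'k'
  Position 5: 'i'
  Position 4: 'm'
  Position 3: 'h'
  Position 2: 'b'
  Position 1: 'h'
  Position 0: 'd'
Reversed: ldkimhbhd

ldkimhbhd


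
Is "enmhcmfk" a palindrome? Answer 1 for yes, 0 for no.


Input: enmhcmfk
Reversed: kfmchmne
  Compare pos 0 ('e') with pos 7 ('k'): MISMATCH
  Compare pos 1 ('n') with pos 6 ('f'): MISMATCH
  Compare pos 2 ('m') with pos 5 ('m'): match
  Compare pos 3 ('h') with pos 4 ('c'): MISMATCH
Result: not a palindrome

0


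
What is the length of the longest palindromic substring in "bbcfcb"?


Input: "bbcfcb"
Checking substrings for palindromes:
  [1:6] "bcfcb" (len 5) => palindrome
  [2:5] "cfc" (len 3) => palindrome
  [0:2] "bb" (len 2) => palindrome
Longest palindromic substring: "bcfcb" with length 5

5


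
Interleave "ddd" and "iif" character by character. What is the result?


Interleaving "ddd" and "iif":
  Position 0: 'd' from first, 'i' from second => "di"
  Position 1: 'd' from first, 'i' from second => "di"
  Position 2: 'd' from first, 'f' from second => "df"
Result: dididf

dididf


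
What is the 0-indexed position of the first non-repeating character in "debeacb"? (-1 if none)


Input: debeacb
Character frequencies:
  'a': 1
  'b': 2
  'c': 1
  'd': 1
  'e': 2
Scanning left to right for freq == 1:
  Position 0 ('d'): unique! => answer = 0

0


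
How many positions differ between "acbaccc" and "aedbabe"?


Comparing "acbaccc" and "aedbabe" position by position:
  Position 0: 'a' vs 'a' => same
  Position 1: 'c' vs 'e' => DIFFER
  Position 2: 'b' vs 'd' => DIFFER
  Position 3: 'a' vs 'b' => DIFFER
  Position 4: 'c' vs 'a' => DIFFER
  Position 5: 'c' vs 'b' => DIFFER
  Position 6: 'c' vs 'e' => DIFFER
Positions that differ: 6

6


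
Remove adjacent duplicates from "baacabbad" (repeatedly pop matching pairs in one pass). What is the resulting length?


Input: baacabbad
Stack-based adjacent duplicate removal:
  Read 'b': push. Stack: b
  Read 'a': push. Stack: ba
  Read 'a': matches stack top 'a' => pop. Stack: b
  Read 'c': push. Stack: bc
  Read 'a': push. Stack: bca
  Read 'b': push. Stack: bcab
  Read 'b': matches stack top 'b' => pop. Stack: bca
  Read 'a': matches stack top 'a' => pop. Stack: bc
  Read 'd': push. Stack: bcd
Final stack: "bcd" (length 3)

3


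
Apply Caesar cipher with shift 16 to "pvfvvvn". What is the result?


Caesar cipher: shift "pvfvvvn" by 16
  'p' (pos 15) + 16 = pos 5 = 'f'
  'v' (pos 21) + 16 = pos 11 = 'l'
  'f' (pos 5) + 16 = pos 21 = 'v'
  'v' (pos 21) + 16 = pos 11 = 'l'
  'v' (pos 21) + 16 = pos 11 = 'l'
  'v' (pos 21) + 16 = pos 11 = 'l'
  'n' (pos 13) + 16 = pos 3 = 'd'
Result: flvllld

flvllld


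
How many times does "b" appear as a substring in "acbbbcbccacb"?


Searching for "b" in "acbbbcbccacb"
Scanning each position:
  Position 0: "a" => no
  Position 1: "c" => no
  Position 2: "b" => MATCH
  Position 3: "b" => MATCH
  Position 4: "b" => MATCH
  Position 5: "c" => no
  Position 6: "b" => MATCH
  Position 7: "c" => no
  Position 8: "c" => no
  Position 9: "a" => no
  Position 10: "c" => no
  Position 11: "b" => MATCH
Total occurrences: 5

5


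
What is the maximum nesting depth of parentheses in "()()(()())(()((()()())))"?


Input: "()()(()())(()((()()())))"
Tracking depth:
  Position 0 '(': depth becomes 1
  Position 1 ')': depth becomes 0
  Position 2 '(': depth becomes 1
  Position 3 ')': depth becomes 0
  Position 4 '(': depth becomes 1
  Position 5 '(': depth becomes 2
  Position 6 ')': depth becomes 1
  Position 7 '(': depth becomes 2
  Position 8 ')': depth becomes 1
  Position 9 ')': depth becomes 0
  Position 10 '(': depth becomes 1
  Position 11 '(': depth becomes 2
  Position 12 ')': depth becomes 1
  Position 13 '(': depth becomes 2
  Position 14 '(': depth becomes 3
  Position 15 '(': depth becomes 4
  Position 16 ')': depth becomes 3
  Position 17 '(': depth becomes 4
  Position 18 ')': depth becomes 3
  Position 19 '(': depth becomes 4
  Position 20 ')': depth becomes 3
  Position 21 ')': depth becomes 2
  Position 22 ')': depth becomes 1
  Position 23 ')': depth becomes 0
Maximum depth reached: 4

4


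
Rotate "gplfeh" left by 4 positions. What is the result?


Input: "gplfeh", rotate left by 4
First 4 characters: "gplf"
Remaining characters: "eh"
Concatenate remaining + first: "eh" + "gplf" = "ehgplf"

ehgplf


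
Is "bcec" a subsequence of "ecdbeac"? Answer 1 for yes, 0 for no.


Check if "bcec" is a subsequence of "ecdbeac"
Greedy scan:
  Position 0 ('e'): no match needed
  Position 1 ('c'): no match needed
  Position 2 ('d'): no match needed
  Position 3 ('b'): matches sub[0] = 'b'
  Position 4 ('e'): no match needed
  Position 5 ('a'): no match needed
  Position 6 ('c'): matches sub[1] = 'c'
Only matched 2/4 characters => not a subsequence

0


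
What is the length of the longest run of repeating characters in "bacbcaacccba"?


Input: "bacbcaacccba"
Scanning for longest run:
  Position 1 ('a'): new char, reset run to 1
  Position 2 ('c'): new char, reset run to 1
  Position 3 ('b'): new char, reset run to 1
  Position 4 ('c'): new char, reset run to 1
  Position 5 ('a'): new char, reset run to 1
  Position 6 ('a'): continues run of 'a', length=2
  Position 7 ('c'): new char, reset run to 1
  Position 8 ('c'): continues run of 'c', length=2
  Position 9 ('c'): continues run of 'c', length=3
  Position 10 ('b'): new char, reset run to 1
  Position 11 ('a'): new char, reset run to 1
Longest run: 'c' with length 3

3


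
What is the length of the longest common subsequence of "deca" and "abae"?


LCS of "deca" and "abae"
DP table:
           a    b    a    e
      0    0    0    0    0
  d   0    0    0    0    0
  e   0    0    0    0    1
  c   0    0    0    0    1
  a   0    1    1    1    1
LCS length = dp[4][4] = 1

1


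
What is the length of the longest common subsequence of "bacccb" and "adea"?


LCS of "bacccb" and "adea"
DP table:
           a    d    e    a
      0    0    0    0    0
  b   0    0    0    0    0
  a   0    1    1    1    1
  c   0    1    1    1    1
  c   0    1    1    1    1
  c   0    1    1    1    1
  b   0    1    1    1    1
LCS length = dp[6][4] = 1

1


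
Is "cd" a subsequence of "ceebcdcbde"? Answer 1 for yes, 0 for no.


Check if "cd" is a subsequence of "ceebcdcbde"
Greedy scan:
  Position 0 ('c'): matches sub[0] = 'c'
  Position 1 ('e'): no match needed
  Position 2 ('e'): no match needed
  Position 3 ('b'): no match needed
  Position 4 ('c'): no match needed
  Position 5 ('d'): matches sub[1] = 'd'
  Position 6 ('c'): no match needed
  Position 7 ('b'): no match needed
  Position 8 ('d'): no match needed
  Position 9 ('e'): no match needed
All 2 characters matched => is a subsequence

1


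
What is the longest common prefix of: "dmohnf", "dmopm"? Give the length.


Words: dmohnf, dmopm
  Position 0: all 'd' => match
  Position 1: all 'm' => match
  Position 2: all 'o' => match
  Position 3: ('h', 'p') => mismatch, stop
LCP = "dmo" (length 3)

3


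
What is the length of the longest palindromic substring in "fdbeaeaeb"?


Input: "fdbeaeaeb"
Checking substrings for palindromes:
  [2:9] "beaeaeb" (len 7) => palindrome
  [3:8] "eaeae" (len 5) => palindrome
  [3:6] "eae" (len 3) => palindrome
  [4:7] "aea" (len 3) => palindrome
  [5:8] "eae" (len 3) => palindrome
Longest palindromic substring: "beaeaeb" with length 7

7


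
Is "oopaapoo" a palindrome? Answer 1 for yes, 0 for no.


Input: oopaapoo
Reversed: oopaapoo
  Compare pos 0 ('o') with pos 7 ('o'): match
  Compare pos 1 ('o') with pos 6 ('o'): match
  Compare pos 2 ('p') with pos 5 ('p'): match
  Compare pos 3 ('a') with pos 4 ('a'): match
Result: palindrome

1


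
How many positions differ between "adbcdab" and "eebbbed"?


Comparing "adbcdab" and "eebbbed" position by position:
  Position 0: 'a' vs 'e' => DIFFER
  Position 1: 'd' vs 'e' => DIFFER
  Position 2: 'b' vs 'b' => same
  Position 3: 'c' vs 'b' => DIFFER
  Position 4: 'd' vs 'b' => DIFFER
  Position 5: 'a' vs 'e' => DIFFER
  Position 6: 'b' vs 'd' => DIFFER
Positions that differ: 6

6


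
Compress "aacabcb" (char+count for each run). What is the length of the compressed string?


Input: aacabcb
Runs:
  'a' x 2 => "a2"
  'c' x 1 => "c1"
  'a' x 1 => "a1"
  'b' x 1 => "b1"
  'c' x 1 => "c1"
  'b' x 1 => "b1"
Compressed: "a2c1a1b1c1b1"
Compressed length: 12

12


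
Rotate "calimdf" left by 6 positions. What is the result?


Input: "calimdf", rotate left by 6
First 6 characters: "calimd"
Remaining characters: "f"
Concatenate remaining + first: "f" + "calimd" = "fcalimd"

fcalimd


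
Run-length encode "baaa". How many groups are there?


Input: baaa
Scanning for consecutive runs:
  Group 1: 'b' x 1 (positions 0-0)
  Group 2: 'a' x 3 (positions 1-3)
Total groups: 2

2


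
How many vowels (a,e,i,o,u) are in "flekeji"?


Input: flekeji
Checking each character:
  'f' at position 0: consonant
  'l' at position 1: consonant
  'e' at position 2: vowel (running total: 1)
  'k' at position 3: consonant
  'e' at position 4: vowel (running total: 2)
  'j' at position 5: consonant
  'i' at position 6: vowel (running total: 3)
Total vowels: 3

3


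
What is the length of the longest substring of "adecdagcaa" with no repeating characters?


Input: "adecdagcaa"
Sliding window (track last position of each char):
  Position 0 ('a'): window [0,0] length 1 -- new best
  Position 1 ('d'): window [0,1] length 2 -- new best
  Position 2 ('e'): window [0,2] length 3 -- new best
  Position 3 ('c'): window [0,3] length 4 -- new best
  Position 4 ('d'): repeat (last at 1), move window start to 2
  Position 4 ('d'): window [2,4] length 3
  Position 5 ('a'): window [2,5] length 4
  Position 6 ('g'): window [2,6] length 5 -- new best
  Position 7 ('c'): repeat (last at 3), move window start to 4
  Position 7 ('c'): window [4,7] length 4
  Position 8 ('a'): repeat (last at 5), move window start to 6
  Position 8 ('a'): window [6,8] length 3
  Position 9 ('a'): repeat (last at 8), move window start to 9
  Position 9 ('a'): window [9,9] length 1
Longest substring with no repeats: "ecdag" with length 5

5


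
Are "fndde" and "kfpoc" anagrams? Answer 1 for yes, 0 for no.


Strings: "fndde", "kfpoc"
Sorted first:  ddefn
Sorted second: cfkop
Differ at position 0: 'd' vs 'c' => not anagrams

0


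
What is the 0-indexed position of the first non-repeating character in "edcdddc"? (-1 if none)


Input: edcdddc
Character frequencies:
  'c': 2
  'd': 4
  'e': 1
Scanning left to right for freq == 1:
  Position 0 ('e'): unique! => answer = 0

0


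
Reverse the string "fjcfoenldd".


Input: fjcfoenldd
Reading characters right to left:
  Position 9: 'd'
  Position 8: 'd'
  Position 7: 'l'
  Position 6: 'n'
  Position 5: 'e'
  Position 4: 'o'
  Position 3: 'f'
  Position 2: 'c'
  Position 1: 'j'
  Position 0: 'f'
Reversed: ddlneofcjf

ddlneofcjf


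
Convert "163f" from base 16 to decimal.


Input: "163f" in base 16
Positional expansion:
  Digit '1' (value 1) x 16^3 = 4096
  Digit '6' (value 6) x 16^2 = 1536
  Digit '3' (value 3) x 16^1 = 48
  Digit 'f' (value 15) x 16^0 = 15
Sum = 5695

5695


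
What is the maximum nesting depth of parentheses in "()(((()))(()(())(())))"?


Input: "()(((()))(()(())(())))"
Tracking depth:
  Position 0 '(': depth becomes 1
  Position 1 ')': depth becomes 0
  Position 2 '(': depth becomes 1
  Position 3 '(': depth becomes 2
  Position 4 '(': depth becomes 3
  Position 5 '(': depth becomes 4
  Position 6 ')': depth becomes 3
  Position 7 ')': depth becomes 2
  Position 8 ')': depth becomes 1
  Position 9 '(': depth becomes 2
  Position 10 '(': depth becomes 3
  Position 11 ')': depth becomes 2
  Position 12 '(': depth becomes 3
  Position 13 '(': depth becomes 4
  Position 14 ')': depth becomes 3
  Position 15 ')': depth becomes 2
  Position 16 '(': depth becomes 3
  Position 17 '(': depth becomes 4
  Position 18 ')': depth becomes 3
  Position 19 ')': depth becomes 2
  Position 20 ')': depth becomes 1
  Position 21 ')': depth becomes 0
Maximum depth reached: 4

4


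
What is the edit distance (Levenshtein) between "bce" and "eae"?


Computing edit distance: "bce" -> "eae"
DP table:
           e    a    e
      0    1    2    3
  b   1    1    2    3
  c   2    2    2    3
  e   3    2    3    2
Edit distance = dp[3][3] = 2

2


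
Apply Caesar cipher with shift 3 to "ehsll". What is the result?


Caesar cipher: shift "ehsll" by 3
  'e' (pos 4) + 3 = pos 7 = 'h'
  'h' (pos 7) + 3 = pos 10 = 'k'
  's' (pos 18) + 3 = pos 21 = 'v'
  'l' (pos 11) + 3 = pos 14 = 'o'
  'l' (pos 11) + 3 = pos 14 = 'o'
Result: hkvoo

hkvoo


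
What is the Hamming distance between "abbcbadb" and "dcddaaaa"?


Comparing "abbcbadb" and "dcddaaaa" position by position:
  Position 0: 'a' vs 'd' => differ
  Position 1: 'b' vs 'c' => differ
  Position 2: 'b' vs 'd' => differ
  Position 3: 'c' vs 'd' => differ
  Position 4: 'b' vs 'a' => differ
  Position 5: 'a' vs 'a' => same
  Position 6: 'd' vs 'a' => differ
  Position 7: 'b' vs 'a' => differ
Total differences (Hamming distance): 7

7


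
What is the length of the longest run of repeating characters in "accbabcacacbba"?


Input: "accbabcacacbba"
Scanning for longest run:
  Position 1 ('c'): new char, reset run to 1
  Position 2 ('c'): continues run of 'c', length=2
  Position 3 ('b'): new char, reset run to 1
  Position 4 ('a'): new char, reset run to 1
  Position 5 ('b'): new char, reset run to 1
  Position 6 ('c'): new char, reset run to 1
  Position 7 ('a'): new char, reset run to 1
  Position 8 ('c'): new char, reset run to 1
  Position 9 ('a'): new char, reset run to 1
  Position 10 ('c'): new char, reset run to 1
  Position 11 ('b'): new char, reset run to 1
  Position 12 ('b'): continues run of 'b', length=2
  Position 13 ('a'): new char, reset run to 1
Longest run: 'c' with length 2

2


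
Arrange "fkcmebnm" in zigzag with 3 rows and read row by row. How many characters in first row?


Zigzag "fkcmebnm" into 3 rows:
Placing characters:
  'f' => row 0
  'k' => row 1
  'c' => row 2
  'm' => row 1
  'e' => row 0
  'b' => row 1
  'n' => row 2
  'm' => row 1
Rows:
  Row 0: "fe"
  Row 1: "kmbm"
  Row 2: "cn"
First row length: 2

2


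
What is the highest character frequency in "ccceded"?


Input: ccceded
Character counts:
  'c': 3
  'd': 2
  'e': 2
Maximum frequency: 3

3


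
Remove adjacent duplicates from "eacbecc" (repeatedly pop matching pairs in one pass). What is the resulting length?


Input: eacbecc
Stack-based adjacent duplicate removal:
  Read 'e': push. Stack: e
  Read 'a': push. Stack: ea
  Read 'c': push. Stack: eac
  Read 'b': push. Stack: eacb
  Read 'e': push. Stack: eacbe
  Read 'c': push. Stack: eacbec
  Read 'c': matches stack top 'c' => pop. Stack: eacbe
Final stack: "eacbe" (length 5)

5


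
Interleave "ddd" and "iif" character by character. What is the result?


Interleaving "ddd" and "iif":
  Position 0: 'd' from first, 'i' from second => "di"
  Position 1: 'd' from first, 'i' from second => "di"
  Position 2: 'd' from first, 'f' from second => "df"
Result: dididf

dididf


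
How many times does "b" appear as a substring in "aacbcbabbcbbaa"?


Searching for "b" in "aacbcbabbcbbaa"
Scanning each position:
  Position 0: "a" => no
  Position 1: "a" => no
  Position 2: "c" => no
  Position 3: "b" => MATCH
  Position 4: "c" => no
  Position 5: "b" => MATCH
  Position 6: "a" => no
  Position 7: "b" => MATCH
  Position 8: "b" => MATCH
  Position 9: "c" => no
  Position 10: "b" => MATCH
  Position 11: "b" => MATCH
  Position 12: "a" => no
  Position 13: "a" => no
Total occurrences: 6

6


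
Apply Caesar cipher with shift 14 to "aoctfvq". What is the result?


Caesar cipher: shift "aoctfvq" by 14
  'a' (pos 0) + 14 = pos 14 = 'o'
  'o' (pos 14) + 14 = pos 2 = 'c'
  'c' (pos 2) + 14 = pos 16 = 'q'
  't' (pos 19) + 14 = pos 7 = 'h'
  'f' (pos 5) + 14 = pos 19 = 't'
  'v' (pos 21) + 14 = pos 9 = 'j'
  'q' (pos 16) + 14 = pos 4 = 'e'
Result: ocqhtje

ocqhtje


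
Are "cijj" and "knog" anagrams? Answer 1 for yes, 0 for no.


Strings: "cijj", "knog"
Sorted first:  cijj
Sorted second: gkno
Differ at position 0: 'c' vs 'g' => not anagrams

0


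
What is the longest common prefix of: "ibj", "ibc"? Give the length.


Words: ibj, ibc
  Position 0: all 'i' => match
  Position 1: all 'b' => match
  Position 2: ('j', 'c') => mismatch, stop
LCP = "ib" (length 2)

2


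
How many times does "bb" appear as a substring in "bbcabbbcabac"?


Searching for "bb" in "bbcabbbcabac"
Scanning each position:
  Position 0: "bb" => MATCH
  Position 1: "bc" => no
  Position 2: "ca" => no
  Position 3: "ab" => no
  Position 4: "bb" => MATCH
  Position 5: "bb" => MATCH
  Position 6: "bc" => no
  Position 7: "ca" => no
  Position 8: "ab" => no
  Position 9: "ba" => no
  Position 10: "ac" => no
Total occurrences: 3

3


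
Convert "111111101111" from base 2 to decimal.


Input: "111111101111" in base 2
Positional expansion:
  Digit '1' (value 1) x 2^11 = 2048
  Digit '1' (value 1) x 2^10 = 1024
  Digit '1' (value 1) x 2^9 = 512
  Digit '1' (value 1) x 2^8 = 256
  Digit '1' (value 1) x 2^7 = 128
  Digit '1' (value 1) x 2^6 = 64
  Digit '1' (value 1) x 2^5 = 32
  Digit '0' (value 0) x 2^4 = 0
  Digit '1' (value 1) x 2^3 = 8
  Digit '1' (value 1) x 2^2 = 4
  Digit '1' (value 1) x 2^1 = 2
  Digit '1' (value 1) x 2^0 = 1
Sum = 4079

4079


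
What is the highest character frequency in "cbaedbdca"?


Input: cbaedbdca
Character counts:
  'a': 2
  'b': 2
  'c': 2
  'd': 2
  'e': 1
Maximum frequency: 2

2


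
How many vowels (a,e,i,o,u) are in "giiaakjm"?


Input: giiaakjm
Checking each character:
  'g' at position 0: consonant
  'i' at position 1: vowel (running total: 1)
  'i' at position 2: vowel (running total: 2)
  'a' at position 3: vowel (running total: 3)
  'a' at position 4: vowel (running total: 4)
  'k' at position 5: consonant
  'j' at position 6: consonant
  'm' at position 7: consonant
Total vowels: 4

4


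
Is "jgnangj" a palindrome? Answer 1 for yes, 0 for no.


Input: jgnangj
Reversed: jgnangj
  Compare pos 0 ('j') with pos 6 ('j'): match
  Compare pos 1 ('g') with pos 5 ('g'): match
  Compare pos 2 ('n') with pos 4 ('n'): match
Result: palindrome

1


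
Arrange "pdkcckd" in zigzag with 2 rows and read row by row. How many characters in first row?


Zigzag "pdkcckd" into 2 rows:
Placing characters:
  'p' => row 0
  'd' => row 1
  'k' => row 0
  'c' => row 1
  'c' => row 0
  'k' => row 1
  'd' => row 0
Rows:
  Row 0: "pkcd"
  Row 1: "dck"
First row length: 4

4


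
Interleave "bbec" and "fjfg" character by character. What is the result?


Interleaving "bbec" and "fjfg":
  Position 0: 'b' from first, 'f' from second => "bf"
  Position 1: 'b' from first, 'j' from second => "bj"
  Position 2: 'e' from first, 'f' from second => "ef"
  Position 3: 'c' from first, 'g' from second => "cg"
Result: bfbjefcg

bfbjefcg


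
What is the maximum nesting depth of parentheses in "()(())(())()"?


Input: "()(())(())()"
Tracking depth:
  Position 0 '(': depth becomes 1
  Position 1 ')': depth becomes 0
  Position 2 '(': depth becomes 1
  Position 3 '(': depth becomes 2
  Position 4 ')': depth becomes 1
  Position 5 ')': depth becomes 0
  Position 6 '(': depth becomes 1
  Position 7 '(': depth becomes 2
  Position 8 ')': depth becomes 1
  Position 9 ')': depth becomes 0
  Position 10 '(': depth becomes 1
  Position 11 ')': depth becomes 0
Maximum depth reached: 2

2


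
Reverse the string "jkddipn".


Input: jkddipn
Reading characters right to left:
  Position 6: 'n'
  Position 5: 'p'
  Position 4: 'i'
  Position 3: 'd'
  Position 2: 'd'
  Position 1: 'k'
  Position 0: 'j'
Reversed: npiddkj

npiddkj


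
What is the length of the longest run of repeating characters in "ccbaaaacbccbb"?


Input: "ccbaaaacbccbb"
Scanning for longest run:
  Position 1 ('c'): continues run of 'c', length=2
  Position 2 ('b'): new char, reset run to 1
  Position 3 ('a'): new char, reset run to 1
  Position 4 ('a'): continues run of 'a', length=2
  Position 5 ('a'): continues run of 'a', length=3
  Position 6 ('a'): continues run of 'a', length=4
  Position 7 ('c'): new char, reset run to 1
  Position 8 ('b'): new char, reset run to 1
  Position 9 ('c'): new char, reset run to 1
  Position 10 ('c'): continues run of 'c', length=2
  Position 11 ('b'): new char, reset run to 1
  Position 12 ('b'): continues run of 'b', length=2
Longest run: 'a' with length 4

4


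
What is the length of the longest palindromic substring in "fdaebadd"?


Input: "fdaebadd"
Checking substrings for palindromes:
  [6:8] "dd" (len 2) => palindrome
Longest palindromic substring: "dd" with length 2

2


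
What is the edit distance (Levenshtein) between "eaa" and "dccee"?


Computing edit distance: "eaa" -> "dccee"
DP table:
           d    c    c    e    e
      0    1    2    3    4    5
  e   1    1    2    3    3    4
  a   2    2    2    3    4    4
  a   3    3    3    3    4    5
Edit distance = dp[3][5] = 5

5


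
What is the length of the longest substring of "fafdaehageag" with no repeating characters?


Input: "fafdaehageag"
Sliding window (track last position of each char):
  Position 0 ('f'): window [0,0] length 1 -- new best
  Position 1 ('a'): window [0,1] length 2 -- new best
  Position 2 ('f'): repeat (last at 0), move window start to 1
  Position 2 ('f'): window [1,2] length 2
  Position 3 ('d'): window [1,3] length 3 -- new best
  Position 4 ('a'): repeat (last at 1), move window start to 2
  Position 4 ('a'): window [2,4] length 3
  Position 5 ('e'): window [2,5] length 4 -- new best
  Position 6 ('h'): window [2,6] length 5 -- new best
  Position 7 ('a'): repeat (last at 4), move window start to 5
  Position 7 ('a'): window [5,7] length 3
  Position 8 ('g'): window [5,8] length 4
  Position 9 ('e'): repeat (last at 5), move window start to 6
  Position 9 ('e'): window [6,9] length 4
  Position 10 ('a'): repeat (last at 7), move window start to 8
  Position 10 ('a'): window [8,10] length 3
  Position 11 ('g'): repeat (last at 8), move window start to 9
  Position 11 ('g'): window [9,11] length 3
Longest substring with no repeats: "fdaeh" with length 5

5


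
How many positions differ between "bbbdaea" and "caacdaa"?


Comparing "bbbdaea" and "caacdaa" position by position:
  Position 0: 'b' vs 'c' => DIFFER
  Position 1: 'b' vs 'a' => DIFFER
  Position 2: 'b' vs 'a' => DIFFER
  Position 3: 'd' vs 'c' => DIFFER
  Position 4: 'a' vs 'd' => DIFFER
  Position 5: 'e' vs 'a' => DIFFER
  Position 6: 'a' vs 'a' => same
Positions that differ: 6

6


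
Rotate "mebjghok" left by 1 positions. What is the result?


Input: "mebjghok", rotate left by 1
First 1 characters: "m"
Remaining characters: "ebjghok"
Concatenate remaining + first: "ebjghok" + "m" = "ebjghokm"

ebjghokm


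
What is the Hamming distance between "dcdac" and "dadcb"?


Comparing "dcdac" and "dadcb" position by position:
  Position 0: 'd' vs 'd' => same
  Position 1: 'c' vs 'a' => differ
  Position 2: 'd' vs 'd' => same
  Position 3: 'a' vs 'c' => differ
  Position 4: 'c' vs 'b' => differ
Total differences (Hamming distance): 3

3


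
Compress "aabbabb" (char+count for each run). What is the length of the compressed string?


Input: aabbabb
Runs:
  'a' x 2 => "a2"
  'b' x 2 => "b2"
  'a' x 1 => "a1"
  'b' x 2 => "b2"
Compressed: "a2b2a1b2"
Compressed length: 8

8


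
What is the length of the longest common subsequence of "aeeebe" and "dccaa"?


LCS of "aeeebe" and "dccaa"
DP table:
           d    c    c    a    a
      0    0    0    0    0    0
  a   0    0    0    0    1    1
  e   0    0    0    0    1    1
  e   0    0    0    0    1    1
  e   0    0    0    0    1    1
  b   0    0    0    0    1    1
  e   0    0    0    0    1    1
LCS length = dp[6][5] = 1

1


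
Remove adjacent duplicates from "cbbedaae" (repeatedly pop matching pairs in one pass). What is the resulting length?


Input: cbbedaae
Stack-based adjacent duplicate removal:
  Read 'c': push. Stack: c
  Read 'b': push. Stack: cb
  Read 'b': matches stack top 'b' => pop. Stack: c
  Read 'e': push. Stack: ce
  Read 'd': push. Stack: ced
  Read 'a': push. Stack: ceda
  Read 'a': matches stack top 'a' => pop. Stack: ced
  Read 'e': push. Stack: cede
Final stack: "cede" (length 4)

4


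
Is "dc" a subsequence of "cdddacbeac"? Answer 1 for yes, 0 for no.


Check if "dc" is a subsequence of "cdddacbeac"
Greedy scan:
  Position 0 ('c'): no match needed
  Position 1 ('d'): matches sub[0] = 'd'
  Position 2 ('d'): no match needed
  Position 3 ('d'): no match needed
  Position 4 ('a'): no match needed
  Position 5 ('c'): matches sub[1] = 'c'
  Position 6 ('b'): no match needed
  Position 7 ('e'): no match needed
  Position 8 ('a'): no match needed
  Position 9 ('c'): no match needed
All 2 characters matched => is a subsequence

1


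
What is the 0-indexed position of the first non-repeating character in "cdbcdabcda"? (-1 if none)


Input: cdbcdabcda
Character frequencies:
  'a': 2
  'b': 2
  'c': 3
  'd': 3
Scanning left to right for freq == 1:
  Position 0 ('c'): freq=3, skip
  Position 1 ('d'): freq=3, skip
  Position 2 ('b'): freq=2, skip
  Position 3 ('c'): freq=3, skip
  Position 4 ('d'): freq=3, skip
  Position 5 ('a'): freq=2, skip
  Position 6 ('b'): freq=2, skip
  Position 7 ('c'): freq=3, skip
  Position 8 ('d'): freq=3, skip
  Position 9 ('a'): freq=2, skip
  No unique character found => answer = -1

-1


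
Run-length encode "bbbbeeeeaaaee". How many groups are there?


Input: bbbbeeeeaaaee
Scanning for consecutive runs:
  Group 1: 'b' x 4 (positions 0-3)
  Group 2: 'e' x 4 (positions 4-7)
  Group 3: 'a' x 3 (positions 8-10)
  Group 4: 'e' x 2 (positions 11-12)
Total groups: 4

4


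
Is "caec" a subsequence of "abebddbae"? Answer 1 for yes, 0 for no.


Check if "caec" is a subsequence of "abebddbae"
Greedy scan:
  Position 0 ('a'): no match needed
  Position 1 ('b'): no match needed
  Position 2 ('e'): no match needed
  Position 3 ('b'): no match needed
  Position 4 ('d'): no match needed
  Position 5 ('d'): no match needed
  Position 6 ('b'): no match needed
  Position 7 ('a'): no match needed
  Position 8 ('e'): no match needed
Only matched 0/4 characters => not a subsequence

0


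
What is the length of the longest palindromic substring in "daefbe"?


Input: "daefbe"
Checking substrings for palindromes:
  No multi-char palindromic substrings found
Longest palindromic substring: "d" with length 1

1


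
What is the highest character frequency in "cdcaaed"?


Input: cdcaaed
Character counts:
  'a': 2
  'c': 2
  'd': 2
  'e': 1
Maximum frequency: 2

2


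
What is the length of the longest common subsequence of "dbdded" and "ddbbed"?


LCS of "dbdded" and "ddbbed"
DP table:
           d    d    b    b    e    d
      0    0    0    0    0    0    0
  d   0    1    1    1    1    1    1
  b   0    1    1    2    2    2    2
  d   0    1    2    2    2    2    3
  d   0    1    2    2    2    2    3
  e   0    1    2    2    2    3    3
  d   0    1    2    2    2    3    4
LCS length = dp[6][6] = 4

4


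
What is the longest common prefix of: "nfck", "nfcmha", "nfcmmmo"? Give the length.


Words: nfck, nfcmha, nfcmmmo
  Position 0: all 'n' => match
  Position 1: all 'f' => match
  Position 2: all 'c' => match
  Position 3: ('k', 'm', 'm') => mismatch, stop
LCP = "nfc" (length 3)

3


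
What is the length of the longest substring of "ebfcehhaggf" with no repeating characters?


Input: "ebfcehhaggf"
Sliding window (track last position of each char):
  Position 0 ('e'): window [0,0] length 1 -- new best
  Position 1 ('b'): window [0,1] length 2 -- new best
  Position 2 ('f'): window [0,2] length 3 -- new best
  Position 3 ('c'): window [0,3] length 4 -- new best
  Position 4 ('e'): repeat (last at 0), move window start to 1
  Position 4 ('e'): window [1,4] length 4
  Position 5 ('h'): window [1,5] length 5 -- new best
  Position 6 ('h'): repeat (last at 5), move window start to 6
  Position 6 ('h'): window [6,6] length 1
  Position 7 ('a'): window [6,7] length 2
  Position 8 ('g'): window [6,8] length 3
  Position 9 ('g'): repeat (last at 8), move window start to 9
  Position 9 ('g'): window [9,9] length 1
  Position 10 ('f'): window [9,10] length 2
Longest substring with no repeats: "bfceh" with length 5

5


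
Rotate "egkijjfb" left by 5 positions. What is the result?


Input: "egkijjfb", rotate left by 5
First 5 characters: "egkij"
Remaining characters: "jfb"
Concatenate remaining + first: "jfb" + "egkij" = "jfbegkij"

jfbegkij


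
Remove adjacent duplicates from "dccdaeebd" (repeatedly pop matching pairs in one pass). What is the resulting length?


Input: dccdaeebd
Stack-based adjacent duplicate removal:
  Read 'd': push. Stack: d
  Read 'c': push. Stack: dc
  Read 'c': matches stack top 'c' => pop. Stack: d
  Read 'd': matches stack top 'd' => pop. Stack: (empty)
  Read 'a': push. Stack: a
  Read 'e': push. Stack: ae
  Read 'e': matches stack top 'e' => pop. Stack: a
  Read 'b': push. Stack: ab
  Read 'd': push. Stack: abd
Final stack: "abd" (length 3)

3


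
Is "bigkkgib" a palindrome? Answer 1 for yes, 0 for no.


Input: bigkkgib
Reversed: bigkkgib
  Compare pos 0 ('b') with pos 7 ('b'): match
  Compare pos 1 ('i') with pos 6 ('i'): match
  Compare pos 2 ('g') with pos 5 ('g'): match
  Compare pos 3 ('k') with pos 4 ('k'): match
Result: palindrome

1


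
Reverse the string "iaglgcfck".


Input: iaglgcfck
Reading characters right to left:
  Position 8: 'k'
  Position 7: 'c'
  Position 6: 'f'
  Position 5: 'c'
  Position 4: 'g'
  Position 3: 'l'
  Position 2: 'g'
  Position 1: 'a'
  Position 0: 'i'
Reversed: kcfcglgai

kcfcglgai


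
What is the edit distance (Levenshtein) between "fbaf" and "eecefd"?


Computing edit distance: "fbaf" -> "eecefd"
DP table:
           e    e    c    e    f    d
      0    1    2    3    4    5    6
  f   1    1    2    3    4    4    5
  b   2    2    2    3    4    5    5
  a   3    3    3    3    4    5    6
  f   4    4    4    4    4    4    5
Edit distance = dp[4][6] = 5

5


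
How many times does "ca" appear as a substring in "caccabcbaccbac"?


Searching for "ca" in "caccabcbaccbac"
Scanning each position:
  Position 0: "ca" => MATCH
  Position 1: "ac" => no
  Position 2: "cc" => no
  Position 3: "ca" => MATCH
  Position 4: "ab" => no
  Position 5: "bc" => no
  Position 6: "cb" => no
  Position 7: "ba" => no
  Position 8: "ac" => no
  Position 9: "cc" => no
  Position 10: "cb" => no
  Position 11: "ba" => no
  Position 12: "ac" => no
Total occurrences: 2

2


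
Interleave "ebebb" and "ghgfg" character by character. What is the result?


Interleaving "ebebb" and "ghgfg":
  Position 0: 'e' from first, 'g' from second => "eg"
  Position 1: 'b' from first, 'h' from second => "bh"
  Position 2: 'e' from first, 'g' from second => "eg"
  Position 3: 'b' from first, 'f' from second => "bf"
  Position 4: 'b' from first, 'g' from second => "bg"
Result: egbhegbfbg

egbhegbfbg


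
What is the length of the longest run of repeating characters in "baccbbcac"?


Input: "baccbbcac"
Scanning for longest run:
  Position 1 ('a'): new char, reset run to 1
  Position 2 ('c'): new char, reset run to 1
  Position 3 ('c'): continues run of 'c', length=2
  Position 4 ('b'): new char, reset run to 1
  Position 5 ('b'): continues run of 'b', length=2
  Position 6 ('c'): new char, reset run to 1
  Position 7 ('a'): new char, reset run to 1
  Position 8 ('c'): new char, reset run to 1
Longest run: 'c' with length 2

2


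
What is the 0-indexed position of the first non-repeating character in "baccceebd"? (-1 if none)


Input: baccceebd
Character frequencies:
  'a': 1
  'b': 2
  'c': 3
  'd': 1
  'e': 2
Scanning left to right for freq == 1:
  Position 0 ('b'): freq=2, skip
  Position 1 ('a'): unique! => answer = 1

1


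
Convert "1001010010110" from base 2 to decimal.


Input: "1001010010110" in base 2
Positional expansion:
  Digit '1' (value 1) x 2^12 = 4096
  Digit '0' (value 0) x 2^11 = 0
  Digit '0' (value 0) x 2^10 = 0
  Digit '1' (value 1) x 2^9 = 512
  Digit '0' (value 0) x 2^8 = 0
  Digit '1' (value 1) x 2^7 = 128
  Digit '0' (value 0) x 2^6 = 0
  Digit '0' (value 0) x 2^5 = 0
  Digit '1' (value 1) x 2^4 = 16
  Digit '0' (value 0) x 2^3 = 0
  Digit '1' (value 1) x 2^2 = 4
  Digit '1' (value 1) x 2^1 = 2
  Digit '0' (value 0) x 2^0 = 0
Sum = 4758

4758


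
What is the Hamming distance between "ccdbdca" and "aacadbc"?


Comparing "ccdbdca" and "aacadbc" position by position:
  Position 0: 'c' vs 'a' => differ
  Position 1: 'c' vs 'a' => differ
  Position 2: 'd' vs 'c' => differ
  Position 3: 'b' vs 'a' => differ
  Position 4: 'd' vs 'd' => same
  Position 5: 'c' vs 'b' => differ
  Position 6: 'a' vs 'c' => differ
Total differences (Hamming distance): 6

6


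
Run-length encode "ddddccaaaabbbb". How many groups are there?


Input: ddddccaaaabbbb
Scanning for consecutive runs:
  Group 1: 'd' x 4 (positions 0-3)
  Group 2: 'c' x 2 (positions 4-5)
  Group 3: 'a' x 4 (positions 6-9)
  Group 4: 'b' x 4 (positions 10-13)
Total groups: 4

4


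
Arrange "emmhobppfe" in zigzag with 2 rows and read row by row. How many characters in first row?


Zigzag "emmhobppfe" into 2 rows:
Placing characters:
  'e' => row 0
  'm' => row 1
  'm' => row 0
  'h' => row 1
  'o' => row 0
  'b' => row 1
  'p' => row 0
  'p' => row 1
  'f' => row 0
  'e' => row 1
Rows:
  Row 0: "emopf"
  Row 1: "mhbpe"
First row length: 5

5


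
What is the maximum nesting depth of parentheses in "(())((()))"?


Input: "(())((()))"
Tracking depth:
  Position 0 '(': depth becomes 1
  Position 1 '(': depth becomes 2
  Position 2 ')': depth becomes 1
  Position 3 ')': depth becomes 0
  Position 4 '(': depth becomes 1
  Position 5 '(': depth becomes 2
  Position 6 '(': depth becomes 3
  Position 7 ')': depth becomes 2
  Position 8 ')': depth becomes 1
  Position 9 ')': depth becomes 0
Maximum depth reached: 3

3


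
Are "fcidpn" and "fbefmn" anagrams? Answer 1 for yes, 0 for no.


Strings: "fcidpn", "fbefmn"
Sorted first:  cdfinp
Sorted second: beffmn
Differ at position 0: 'c' vs 'b' => not anagrams

0


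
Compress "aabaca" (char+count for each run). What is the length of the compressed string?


Input: aabaca
Runs:
  'a' x 2 => "a2"
  'b' x 1 => "b1"
  'a' x 1 => "a1"
  'c' x 1 => "c1"
  'a' x 1 => "a1"
Compressed: "a2b1a1c1a1"
Compressed length: 10

10


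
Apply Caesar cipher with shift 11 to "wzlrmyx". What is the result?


Caesar cipher: shift "wzlrmyx" by 11
  'w' (pos 22) + 11 = pos 7 = 'h'
  'z' (pos 25) + 11 = pos 10 = 'k'
  'l' (pos 11) + 11 = pos 22 = 'w'
  'r' (pos 17) + 11 = pos 2 = 'c'
  'm' (pos 12) + 11 = pos 23 = 'x'
  'y' (pos 24) + 11 = pos 9 = 'j'
  'x' (pos 23) + 11 = pos 8 = 'i'
Result: hkwcxji

hkwcxji


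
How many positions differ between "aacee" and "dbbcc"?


Comparing "aacee" and "dbbcc" position by position:
  Position 0: 'a' vs 'd' => DIFFER
  Position 1: 'a' vs 'b' => DIFFER
  Position 2: 'c' vs 'b' => DIFFER
  Position 3: 'e' vs 'c' => DIFFER
  Position 4: 'e' vs 'c' => DIFFER
Positions that differ: 5

5


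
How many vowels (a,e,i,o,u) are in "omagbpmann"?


Input: omagbpmann
Checking each character:
  'o' at position 0: vowel (running total: 1)
  'm' at position 1: consonant
  'a' at position 2: vowel (running total: 2)
  'g' at position 3: consonant
  'b' at position 4: consonant
  'p' at position 5: consonant
  'm' at position 6: consonant
  'a' at position 7: vowel (running total: 3)
  'n' at position 8: consonant
  'n' at position 9: consonant
Total vowels: 3

3


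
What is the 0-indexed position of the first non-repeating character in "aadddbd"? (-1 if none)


Input: aadddbd
Character frequencies:
  'a': 2
  'b': 1
  'd': 4
Scanning left to right for freq == 1:
  Position 0 ('a'): freq=2, skip
  Position 1 ('a'): freq=2, skip
  Position 2 ('d'): freq=4, skip
  Position 3 ('d'): freq=4, skip
  Position 4 ('d'): freq=4, skip
  Position 5 ('b'): unique! => answer = 5

5
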